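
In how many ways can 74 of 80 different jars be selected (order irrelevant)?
C(80,74) = 80!/(74!×6!) = 300500200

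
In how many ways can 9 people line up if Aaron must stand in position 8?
Fix one position: (9-1)! = 40320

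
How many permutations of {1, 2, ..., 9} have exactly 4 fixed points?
Choose the 4 fixed points C(9,4) = 126, derange the rest: !5 = Σ_{j=0}^{5} (-1)^j·5!/j! = 120 - 120 + 60 - 20 + 5 - 1 = 44. Product = 126 × 44 = 5544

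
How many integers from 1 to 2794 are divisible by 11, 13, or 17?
⌊2794/11⌋+⌊2794/13⌋+⌊2794/17⌋ - ⌊2794/143⌋-⌊2794/187⌋-⌊2794/221⌋ + ⌊2794/2431⌋ = 254+214+164 - 19-14-12 + 1 = 588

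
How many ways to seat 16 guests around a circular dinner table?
Circular: fix one position, arrange the rest. (16-1)! = 1307674368000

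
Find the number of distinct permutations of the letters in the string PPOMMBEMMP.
10! / (1! × 1! × 4! × 1! × 3!) = 25200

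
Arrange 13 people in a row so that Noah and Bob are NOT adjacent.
Total - adjacent = 13! - (13-1)!×2 = 6227020800 - 958003200 = 5269017600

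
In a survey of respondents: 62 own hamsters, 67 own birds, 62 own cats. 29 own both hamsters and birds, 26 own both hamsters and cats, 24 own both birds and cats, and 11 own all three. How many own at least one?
|A∪B∪C| = 62+67+62-29-26-24+11 = 123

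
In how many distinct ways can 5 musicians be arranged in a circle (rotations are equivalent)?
Circular: fix one position, arrange the rest. (5-1)! = 24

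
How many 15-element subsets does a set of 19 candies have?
C(19,15) = 19!/(15!×4!) = 3876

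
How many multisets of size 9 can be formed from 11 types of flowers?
C(9+11-1, 11-1) = C(19, 10) = 92378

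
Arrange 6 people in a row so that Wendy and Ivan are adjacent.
Treat as block: (6-1)! × 2! = 120 × 2 = 240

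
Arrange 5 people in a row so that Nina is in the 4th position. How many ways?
Fix one position: (5-1)! = 24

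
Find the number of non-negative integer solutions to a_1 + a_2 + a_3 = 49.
C(49+3-1, 3-1) = C(51, 2) = 1275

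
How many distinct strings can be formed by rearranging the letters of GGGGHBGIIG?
10! / (2! × 1! × 6! × 1!) = 2520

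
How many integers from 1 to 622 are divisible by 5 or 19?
⌊622/5⌋ + ⌊622/19⌋ - ⌊622/95⌋ = 124 + 32 - 6 = 150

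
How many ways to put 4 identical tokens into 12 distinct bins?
C(4+12-1, 12-1) = C(15, 11) = 1365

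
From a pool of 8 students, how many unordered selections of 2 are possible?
C(8,2) = 8!/(2!×6!) = 28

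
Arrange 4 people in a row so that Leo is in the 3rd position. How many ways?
Fix one position: (4-1)! = 6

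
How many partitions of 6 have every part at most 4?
Let r_j(i) = number of partitions of i into parts ≤ j, for i = 0..6. r_1(i) = 1 for all i; r_j(i) = r_{j-1}(i) + r_j(i-j). Rows j = 2..4: ≤2: 1 1 2 2 3 3 4; ≤3: 1 1 2 3 4 5 7; ≤4: 1 1 2 3 5 6 9. r_4(6) = 9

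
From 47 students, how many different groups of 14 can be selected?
C(47,14) = 47!/(14!×33!) = 341643774795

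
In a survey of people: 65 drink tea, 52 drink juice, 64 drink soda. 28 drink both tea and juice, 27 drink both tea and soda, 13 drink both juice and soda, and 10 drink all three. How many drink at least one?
|A∪B∪C| = 65+52+64-28-27-13+10 = 123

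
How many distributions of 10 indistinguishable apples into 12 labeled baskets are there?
C(10+12-1, 12-1) = C(21, 11) = 352716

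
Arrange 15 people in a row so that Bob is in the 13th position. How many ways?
Fix one position: (15-1)! = 87178291200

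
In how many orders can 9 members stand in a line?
9! = 362880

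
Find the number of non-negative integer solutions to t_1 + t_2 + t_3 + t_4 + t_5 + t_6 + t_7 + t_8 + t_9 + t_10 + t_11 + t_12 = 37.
C(37+12-1, 12-1) = C(48, 11) = 22595200368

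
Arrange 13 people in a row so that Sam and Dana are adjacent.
Treat as block: (13-1)! × 2! = 479001600 × 2 = 958003200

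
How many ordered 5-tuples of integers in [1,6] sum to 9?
Coefficient of x^9 in (x + x² + ... + x^6)^5. By inclusion-exclusion on dice exceeding 6: Σ_j (-1)^j C(5,j)·C(9-1-6j, 4) = C(5,0)·C(8,4) = 1·70 = 70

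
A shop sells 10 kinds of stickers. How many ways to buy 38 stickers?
C(38+10-1, 10-1) = C(47, 9) = 1362649145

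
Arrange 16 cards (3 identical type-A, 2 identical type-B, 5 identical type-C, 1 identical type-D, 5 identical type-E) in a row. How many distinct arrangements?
16! / (3! × 2! × 5! × 1! × 5!) = 121080960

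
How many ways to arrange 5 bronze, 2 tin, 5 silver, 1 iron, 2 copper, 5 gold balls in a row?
20! / (5! × 2! × 5! × 1! × 2! × 5!) = 351982350720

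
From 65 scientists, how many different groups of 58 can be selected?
C(65,58) = 65!/(58!×7!) = 696190560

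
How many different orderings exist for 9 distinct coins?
9! = 362880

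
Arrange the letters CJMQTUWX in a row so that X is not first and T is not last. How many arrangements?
By inclusion-exclusion: 8! - 2×(8-1)! + (8-2)! = 40320 - 10080 + 720 = 30960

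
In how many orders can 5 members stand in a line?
5! = 120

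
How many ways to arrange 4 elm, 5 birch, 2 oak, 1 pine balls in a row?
12! / (4! × 5! × 2! × 1!) = 83160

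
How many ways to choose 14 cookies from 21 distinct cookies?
C(21,14) = 21!/(14!×7!) = 116280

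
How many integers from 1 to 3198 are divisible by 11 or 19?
⌊3198/11⌋ + ⌊3198/19⌋ - ⌊3198/209⌋ = 290 + 168 - 15 = 443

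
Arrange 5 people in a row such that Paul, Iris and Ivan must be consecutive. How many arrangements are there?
Treat the 3 as one block: (5-3+1)! × 3! = 6 × 6 = 36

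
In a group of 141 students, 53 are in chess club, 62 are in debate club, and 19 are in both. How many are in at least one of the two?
|A∪B| = |A| + |B| - |A∩B| = 53 + 62 - 19 = 96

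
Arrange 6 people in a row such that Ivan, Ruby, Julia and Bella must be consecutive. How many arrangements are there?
Treat the 4 as one block: (6-4+1)! × 4! = 6 × 24 = 144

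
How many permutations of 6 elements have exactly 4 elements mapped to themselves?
Choose the 4 fixed points C(6,4) = 15, derange the rest: !2 = Σ_{j=0}^{2} (-1)^j·2!/j! = 2 - 2 + 1 = 1. Product = 15 × 1 = 15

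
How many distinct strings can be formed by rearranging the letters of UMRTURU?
7! / (1! × 3! × 2! × 1!) = 420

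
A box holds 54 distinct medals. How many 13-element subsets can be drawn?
C(54,13) = 54!/(13!×41!) = 1108176102180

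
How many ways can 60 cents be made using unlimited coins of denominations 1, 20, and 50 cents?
Coefficient of x^60 in 1/(1-x^1) · 1/(1-x^20) · 1/(1-x^50). Case on j = number of 50-cent coins (j = 0..1); remainder r = 60 - 50j is made from {1,20} in ⌊r/20⌋+1 ways. r = 60, 10 → 4 + 1 = 5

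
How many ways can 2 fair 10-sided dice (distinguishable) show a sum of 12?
Coefficient of x^12 in (x + x² + ... + x^10)^2. By inclusion-exclusion on dice exceeding 10: Σ_j (-1)^j C(2,j)·C(12-1-10j, 1) = C(2,0)·C(11,1) - C(2,1)·C(1,1) = 1·11 - 2·1 = 9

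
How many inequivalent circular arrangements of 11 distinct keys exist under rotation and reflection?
(11-1)!/2 = 3628800/2 = 1814400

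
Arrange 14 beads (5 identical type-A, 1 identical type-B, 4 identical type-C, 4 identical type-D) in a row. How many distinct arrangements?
14! / (5! × 1! × 4! × 4!) = 1261260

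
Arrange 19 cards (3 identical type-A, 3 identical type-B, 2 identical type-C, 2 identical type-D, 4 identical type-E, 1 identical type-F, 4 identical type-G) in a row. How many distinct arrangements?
19! / (3! × 3! × 2! × 2! × 4! × 1! × 4!) = 1466593128000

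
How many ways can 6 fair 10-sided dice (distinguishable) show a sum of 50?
Coefficient of x^50 in (x + x² + ... + x^10)^6. By inclusion-exclusion on dice exceeding 10: Σ_j (-1)^j C(6,j)·C(50-1-10j, 5) = C(6,0)·C(49,5) - C(6,1)·C(39,5) + C(6,2)·C(29,5) - C(6,3)·C(19,5) + C(6,4)·C(9,5) = 1·1906884 - 6·575757 + 15·118755 - 20·11628 + 15·126 = 2997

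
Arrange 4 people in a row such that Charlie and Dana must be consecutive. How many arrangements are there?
Treat the 2 as one block: (4-2+1)! × 2! = 6 × 2 = 12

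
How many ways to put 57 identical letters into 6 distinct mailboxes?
C(57+6-1, 6-1) = C(62, 5) = 6471002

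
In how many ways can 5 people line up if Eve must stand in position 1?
Fix one position: (5-1)! = 24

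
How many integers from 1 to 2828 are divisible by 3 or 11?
⌊2828/3⌋ + ⌊2828/11⌋ - ⌊2828/33⌋ = 942 + 257 - 85 = 1114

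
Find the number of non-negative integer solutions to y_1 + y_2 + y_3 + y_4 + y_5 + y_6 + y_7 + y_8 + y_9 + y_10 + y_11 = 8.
C(8+11-1, 11-1) = C(18, 10) = 43758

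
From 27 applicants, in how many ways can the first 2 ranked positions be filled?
P(27,2) = 27!/(27-2)! = 702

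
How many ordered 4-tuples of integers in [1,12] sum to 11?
Coefficient of x^11 in (x + x² + ... + x^12)^4. By inclusion-exclusion on dice exceeding 12: Σ_j (-1)^j C(4,j)·C(11-1-12j, 3) = C(4,0)·C(10,3) = 1·120 = 120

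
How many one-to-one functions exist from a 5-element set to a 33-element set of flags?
P(33,5) = 33!/(33-5)! = 28480320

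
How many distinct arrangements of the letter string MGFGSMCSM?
9! / (3! × 1! × 1! × 2! × 2!) = 15120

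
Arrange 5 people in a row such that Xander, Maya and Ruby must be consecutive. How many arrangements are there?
Treat the 3 as one block: (5-3+1)! × 3! = 6 × 6 = 36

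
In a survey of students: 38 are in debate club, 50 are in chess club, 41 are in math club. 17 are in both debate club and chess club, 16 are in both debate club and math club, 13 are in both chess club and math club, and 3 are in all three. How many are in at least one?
|A∪B∪C| = 38+50+41-17-16-13+3 = 86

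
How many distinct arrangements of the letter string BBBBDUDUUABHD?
13! / (3! × 5! × 3! × 1! × 1!) = 1441440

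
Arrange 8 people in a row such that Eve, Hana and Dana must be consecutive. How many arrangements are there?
Treat the 3 as one block: (8-3+1)! × 3! = 720 × 6 = 4320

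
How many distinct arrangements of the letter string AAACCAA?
7! / (2! × 5!) = 21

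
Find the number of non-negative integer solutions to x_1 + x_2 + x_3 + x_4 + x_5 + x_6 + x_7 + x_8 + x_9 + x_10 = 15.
C(15+10-1, 10-1) = C(24, 9) = 1307504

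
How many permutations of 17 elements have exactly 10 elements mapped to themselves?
Choose the 10 fixed points C(17,10) = 19448, derange the rest: !7 = Σ_{j=0}^{7} (-1)^j·7!/j! = 5040 - 5040 + 2520 - 840 + 210 - 42 + 7 - 1 = 1854. Product = 19448 × 1854 = 36056592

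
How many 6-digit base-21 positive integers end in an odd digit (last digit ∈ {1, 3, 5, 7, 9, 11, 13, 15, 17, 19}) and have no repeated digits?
Last∈{1,3,5,7,9,11,13,15,17,19}. Last=0: 0. Last nonzero: 10×19×P(19,4) = 17674560. Total = 17674560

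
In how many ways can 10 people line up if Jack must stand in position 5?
Fix one position: (10-1)! = 362880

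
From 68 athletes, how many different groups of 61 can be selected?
C(68,61) = 68!/(61!×7!) = 969443904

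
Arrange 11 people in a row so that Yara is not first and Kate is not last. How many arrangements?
By inclusion-exclusion: 11! - 2×(11-1)! + (11-2)! = 39916800 - 7257600 + 362880 = 33022080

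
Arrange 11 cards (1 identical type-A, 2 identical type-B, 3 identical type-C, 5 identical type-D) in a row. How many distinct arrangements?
11! / (1! × 2! × 3! × 5!) = 27720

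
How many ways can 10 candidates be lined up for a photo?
10! = 3628800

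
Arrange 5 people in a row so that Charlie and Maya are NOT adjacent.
Total - adjacent = 5! - (5-1)!×2 = 120 - 48 = 72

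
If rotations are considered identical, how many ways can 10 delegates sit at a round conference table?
Circular: fix one position, arrange the rest. (10-1)! = 362880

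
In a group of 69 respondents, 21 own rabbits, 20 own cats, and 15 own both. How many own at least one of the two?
|A∪B| = |A| + |B| - |A∩B| = 21 + 20 - 15 = 26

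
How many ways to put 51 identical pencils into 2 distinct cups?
C(51+2-1, 2-1) = C(52, 1) = 52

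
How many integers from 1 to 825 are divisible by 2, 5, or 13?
⌊825/2⌋+⌊825/5⌋+⌊825/13⌋ - ⌊825/10⌋-⌊825/26⌋-⌊825/65⌋ + ⌊825/130⌋ = 412+165+63 - 82-31-12 + 6 = 521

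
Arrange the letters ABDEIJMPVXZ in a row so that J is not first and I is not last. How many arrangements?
By inclusion-exclusion: 11! - 2×(11-1)! + (11-2)! = 39916800 - 7257600 + 362880 = 33022080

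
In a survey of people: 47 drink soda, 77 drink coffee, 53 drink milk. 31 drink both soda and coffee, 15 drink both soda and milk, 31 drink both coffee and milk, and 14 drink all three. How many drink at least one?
|A∪B∪C| = 47+77+53-31-15-31+14 = 114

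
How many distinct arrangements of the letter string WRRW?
4! / (2! × 2!) = 6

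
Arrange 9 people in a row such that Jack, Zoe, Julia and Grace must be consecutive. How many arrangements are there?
Treat the 4 as one block: (9-4+1)! × 4! = 720 × 24 = 17280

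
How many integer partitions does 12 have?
Pentagonal recurrence p(n) = p(n-1) + p(n-2) - p(n-5) - p(n-7) + p(n-12) + p(n-15) - ... gives p(0..11) = 1, 1, 2, 3, 5, 7, 11, 15, 22, 30, 42, 56. p(12) = p(11) + p(10) - p(7) - p(5) + p(0) = 56 + 42 - 15 - 7 + 1 = 77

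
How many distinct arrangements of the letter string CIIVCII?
7! / (2! × 1! × 4!) = 105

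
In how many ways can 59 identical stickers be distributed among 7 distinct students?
C(59+7-1, 7-1) = C(65, 6) = 82598880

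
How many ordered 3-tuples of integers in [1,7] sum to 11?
Coefficient of x^11 in (x + x² + ... + x^7)^3. By inclusion-exclusion on dice exceeding 7: Σ_j (-1)^j C(3,j)·C(11-1-7j, 2) = C(3,0)·C(10,2) - C(3,1)·C(3,2) = 1·45 - 3·3 = 36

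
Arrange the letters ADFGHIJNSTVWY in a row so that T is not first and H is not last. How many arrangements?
By inclusion-exclusion: 13! - 2×(13-1)! + (13-2)! = 6227020800 - 958003200 + 39916800 = 5308934400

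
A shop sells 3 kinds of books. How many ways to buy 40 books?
C(40+3-1, 3-1) = C(42, 2) = 861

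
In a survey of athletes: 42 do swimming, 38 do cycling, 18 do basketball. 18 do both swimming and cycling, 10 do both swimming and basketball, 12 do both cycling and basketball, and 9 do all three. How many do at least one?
|A∪B∪C| = 42+38+18-18-10-12+9 = 67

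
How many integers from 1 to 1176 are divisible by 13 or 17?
⌊1176/13⌋ + ⌊1176/17⌋ - ⌊1176/221⌋ = 90 + 69 - 5 = 154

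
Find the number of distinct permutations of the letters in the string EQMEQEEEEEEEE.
13! / (1! × 10! × 2!) = 858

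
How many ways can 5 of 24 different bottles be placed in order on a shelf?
P(24,5) = 24!/(24-5)! = 5100480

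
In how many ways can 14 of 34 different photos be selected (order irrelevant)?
C(34,14) = 34!/(14!×20!) = 1391975640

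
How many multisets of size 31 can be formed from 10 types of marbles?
C(31+10-1, 10-1) = C(40, 9) = 273438880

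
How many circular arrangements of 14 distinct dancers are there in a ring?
Circular: fix one position, arrange the rest. (14-1)! = 6227020800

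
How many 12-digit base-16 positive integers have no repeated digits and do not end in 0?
Last digit: 15 nonzero choices. First digit: 14 (nonzero, ≠last). Middle 10: P(14,10) = 3632428800. Total = 762810048000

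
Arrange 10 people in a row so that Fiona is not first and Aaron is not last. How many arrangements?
By inclusion-exclusion: 10! - 2×(10-1)! + (10-2)! = 3628800 - 725760 + 40320 = 2943360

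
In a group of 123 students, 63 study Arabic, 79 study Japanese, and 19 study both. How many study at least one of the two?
|A∪B| = |A| + |B| - |A∩B| = 63 + 79 - 19 = 123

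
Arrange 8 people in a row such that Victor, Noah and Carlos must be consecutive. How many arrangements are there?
Treat the 3 as one block: (8-3+1)! × 3! = 720 × 6 = 4320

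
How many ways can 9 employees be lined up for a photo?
9! = 362880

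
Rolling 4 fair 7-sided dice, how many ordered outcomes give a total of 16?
Coefficient of x^16 in (x + x² + ... + x^7)^4. By inclusion-exclusion on dice exceeding 7: Σ_j (-1)^j C(4,j)·C(16-1-7j, 3) = C(4,0)·C(15,3) - C(4,1)·C(8,3) = 1·455 - 4·56 = 231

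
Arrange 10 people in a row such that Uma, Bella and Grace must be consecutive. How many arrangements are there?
Treat the 3 as one block: (10-3+1)! × 3! = 40320 × 6 = 241920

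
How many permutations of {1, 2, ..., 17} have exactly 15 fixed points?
Choose the 15 fixed points C(17,15) = 136, derange the rest: !2 = Σ_{j=0}^{2} (-1)^j·2!/j! = 2 - 2 + 1 = 1. Product = 136 × 1 = 136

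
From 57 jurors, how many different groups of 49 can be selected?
C(57,49) = 57!/(49!×8!) = 1652411475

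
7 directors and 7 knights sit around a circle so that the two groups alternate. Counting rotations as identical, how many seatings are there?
Fix one of the directors: (7-1)! ways for the remaining directors, × 7! ways for the knights = 720 × 5040 = 3628800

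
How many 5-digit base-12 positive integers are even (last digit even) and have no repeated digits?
Last∈{0,2,4,6,8,10}. Last=0: 7920. Last nonzero: 5×10×P(10,3) = 36000. Total = 43920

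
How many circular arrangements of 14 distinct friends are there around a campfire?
Circular: fix one position, arrange the rest. (14-1)! = 6227020800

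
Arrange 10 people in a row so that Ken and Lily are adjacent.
Treat as block: (10-1)! × 2! = 362880 × 2 = 725760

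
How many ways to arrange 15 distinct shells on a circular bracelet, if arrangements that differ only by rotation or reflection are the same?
(15-1)!/2 = 87178291200/2 = 43589145600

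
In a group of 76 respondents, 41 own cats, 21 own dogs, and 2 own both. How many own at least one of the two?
|A∪B| = |A| + |B| - |A∩B| = 41 + 21 - 2 = 60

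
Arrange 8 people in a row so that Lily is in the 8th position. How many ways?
Fix one position: (8-1)! = 5040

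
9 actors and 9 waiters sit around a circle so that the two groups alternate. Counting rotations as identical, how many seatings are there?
Fix one of the actors: (9-1)! ways for the remaining actors, × 9! ways for the waiters = 40320 × 362880 = 14631321600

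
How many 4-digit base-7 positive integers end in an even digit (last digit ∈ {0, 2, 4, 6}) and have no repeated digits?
Last∈{0,2,4,6}. Last=0: 120. Last nonzero: 3×5×P(5,2) = 300. Total = 420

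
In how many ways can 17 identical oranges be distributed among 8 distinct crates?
C(17+8-1, 8-1) = C(24, 7) = 346104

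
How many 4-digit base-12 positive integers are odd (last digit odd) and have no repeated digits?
Last∈{1,3,5,7,9,11}. Last=0: 0. Last nonzero: 6×10×P(10,2) = 5400. Total = 5400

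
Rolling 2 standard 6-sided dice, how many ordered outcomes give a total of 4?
Coefficient of x^4 in (x + x² + ... + x^6)^2. By inclusion-exclusion on dice exceeding 6: Σ_j (-1)^j C(2,j)·C(4-1-6j, 1) = C(2,0)·C(3,1) = 1·3 = 3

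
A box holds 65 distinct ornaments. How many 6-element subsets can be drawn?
C(65,6) = 65!/(6!×59!) = 82598880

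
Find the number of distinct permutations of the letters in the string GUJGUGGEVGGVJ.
13! / (2! × 6! × 1! × 2! × 2!) = 1081080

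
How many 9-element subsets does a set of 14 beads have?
C(14,9) = 14!/(9!×5!) = 2002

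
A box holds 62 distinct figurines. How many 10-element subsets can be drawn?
C(62,10) = 62!/(10!×52!) = 107518933731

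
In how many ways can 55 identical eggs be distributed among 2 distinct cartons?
C(55+2-1, 2-1) = C(56, 1) = 56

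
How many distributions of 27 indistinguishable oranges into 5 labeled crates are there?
C(27+5-1, 5-1) = C(31, 4) = 31465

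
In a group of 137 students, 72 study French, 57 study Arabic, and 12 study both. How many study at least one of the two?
|A∪B| = |A| + |B| - |A∩B| = 72 + 57 - 12 = 117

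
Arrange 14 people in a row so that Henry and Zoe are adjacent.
Treat as block: (14-1)! × 2! = 6227020800 × 2 = 12454041600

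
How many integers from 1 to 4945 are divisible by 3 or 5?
⌊4945/3⌋ + ⌊4945/5⌋ - ⌊4945/15⌋ = 1648 + 989 - 329 = 2308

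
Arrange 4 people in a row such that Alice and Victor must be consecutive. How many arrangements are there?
Treat the 2 as one block: (4-2+1)! × 2! = 6 × 2 = 12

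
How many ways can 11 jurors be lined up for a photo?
11! = 39916800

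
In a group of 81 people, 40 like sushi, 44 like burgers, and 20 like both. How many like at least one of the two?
|A∪B| = |A| + |B| - |A∩B| = 40 + 44 - 20 = 64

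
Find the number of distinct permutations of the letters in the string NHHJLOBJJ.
9! / (1! × 3! × 1! × 1! × 2! × 1!) = 30240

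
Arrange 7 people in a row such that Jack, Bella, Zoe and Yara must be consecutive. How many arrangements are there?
Treat the 4 as one block: (7-4+1)! × 4! = 24 × 24 = 576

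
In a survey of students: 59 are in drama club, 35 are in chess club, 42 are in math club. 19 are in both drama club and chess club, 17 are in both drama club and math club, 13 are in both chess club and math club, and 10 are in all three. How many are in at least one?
|A∪B∪C| = 59+35+42-19-17-13+10 = 97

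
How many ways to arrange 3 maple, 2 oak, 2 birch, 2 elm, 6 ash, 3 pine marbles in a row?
18! / (3! × 2! × 2! × 2! × 6! × 3!) = 30875644800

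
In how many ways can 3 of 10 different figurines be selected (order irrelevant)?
C(10,3) = 10!/(3!×7!) = 120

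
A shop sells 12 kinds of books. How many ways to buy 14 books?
C(14+12-1, 12-1) = C(25, 11) = 4457400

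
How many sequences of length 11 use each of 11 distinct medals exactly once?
11! = 39916800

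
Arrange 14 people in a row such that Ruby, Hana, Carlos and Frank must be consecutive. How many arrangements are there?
Treat the 4 as one block: (14-4+1)! × 4! = 39916800 × 24 = 958003200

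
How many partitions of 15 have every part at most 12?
Let r_j(i) = number of partitions of i into parts ≤ j, for i = 0..15. r_1(i) = 1 for all i; r_j(i) = r_{j-1}(i) + r_j(i-j). Rows j = 2..12: ≤2: 1 1 2 2 3 3 4 4 5 5 6 6 7 7 8 8; ≤3: 1 1 2 3 4 5 7 8 10 12 14 16 19 21 24 27; ≤4: 1 1 2 3 5 6 9 11 15 18 23 27 34 39 47 54; ≤5: 1 1 2 3 5 7 10 13 18 23 30 37 47 57 70 84; ≤6: 1 1 2 3 5 7 11 14 20 26 35 44 58 71 90 110; ≤7: 1 1 2 3 5 7 11 15 21 28 38 49 65 82 105 131; ≤8: 1 1 2 3 5 7 11 15 22 29 40 52 70 89 116 146; ≤9: 1 1 2 3 5 7 11 15 22 30 41 54 73 94 123 157; ≤10: 1 1 2 3 5 7 11 15 22 30 42 55 75 97 128 164; ≤11: 1 1 2 3 5 7 11 15 22 30 42 56 76 99 131 169; ≤12: 1 1 2 3 5 7 11 15 22 30 42 56 77 100 133 172. r_12(15) = 172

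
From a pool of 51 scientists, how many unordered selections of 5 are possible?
C(51,5) = 51!/(5!×46!) = 2349060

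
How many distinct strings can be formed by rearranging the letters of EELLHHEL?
8! / (2! × 3! × 3!) = 560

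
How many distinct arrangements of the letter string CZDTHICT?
8! / (1! × 1! × 2! × 1! × 2! × 1!) = 10080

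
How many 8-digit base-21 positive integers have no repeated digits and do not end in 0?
Last digit: 20 nonzero choices. First digit: 19 (nonzero, ≠last). Middle 6: P(19,6) = 19535040. Total = 7423315200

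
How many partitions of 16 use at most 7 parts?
By conjugation, equals partitions of 16 into parts ≤ 7. Let r_j(i) = number of partitions of i into parts ≤ j, for i = 0..16. r_1(i) = 1 for all i; r_j(i) = r_{j-1}(i) + r_j(i-j). Rows j = 2..7: ≤2: 1 1 2 2 3 3 4 4 5 5 6 6 7 7 8 8 9; ≤3: 1 1 2 3 4 5 7 8 10 12 14 16 19 21 24 27 30; ≤4: 1 1 2 3 5 6 9 11 15 18 23 27 34 39 47 54 64; ≤5: 1 1 2 3 5 7 10 13 18 23 30 37 47 57 70 84 101; ≤6: 1 1 2 3 5 7 11 14 20 26 35 44 58 71 90 110 136; ≤7: 1 1 2 3 5 7 11 15 21 28 38 49 65 82 105 131 164. r_7(16) = 164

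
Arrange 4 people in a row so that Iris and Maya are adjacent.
Treat as block: (4-1)! × 2! = 6 × 2 = 12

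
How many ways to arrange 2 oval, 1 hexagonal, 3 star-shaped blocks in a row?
6! / (2! × 1! × 3!) = 60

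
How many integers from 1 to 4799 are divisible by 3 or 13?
⌊4799/3⌋ + ⌊4799/13⌋ - ⌊4799/39⌋ = 1599 + 369 - 123 = 1845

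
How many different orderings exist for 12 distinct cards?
12! = 479001600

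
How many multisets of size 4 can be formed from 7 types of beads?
C(4+7-1, 7-1) = C(10, 6) = 210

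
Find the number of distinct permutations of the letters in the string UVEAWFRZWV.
10! / (2! × 1! × 2! × 1! × 1! × 1! × 1! × 1!) = 907200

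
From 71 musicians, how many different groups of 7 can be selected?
C(71,7) = 71!/(7!×64!) = 1329890705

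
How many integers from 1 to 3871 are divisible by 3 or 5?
⌊3871/3⌋ + ⌊3871/5⌋ - ⌊3871/15⌋ = 1290 + 774 - 258 = 1806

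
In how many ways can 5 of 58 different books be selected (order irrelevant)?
C(58,5) = 58!/(5!×53!) = 4582116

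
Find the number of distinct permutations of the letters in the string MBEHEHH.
7! / (1! × 3! × 1! × 2!) = 420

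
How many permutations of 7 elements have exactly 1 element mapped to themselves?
Choose the 1 fixed point C(7,1) = 7, derange the rest: !6 = Σ_{j=0}^{6} (-1)^j·6!/j! = 720 - 720 + 360 - 120 + 30 - 6 + 1 = 265. Product = 7 × 265 = 1855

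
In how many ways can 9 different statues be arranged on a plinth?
9! = 362880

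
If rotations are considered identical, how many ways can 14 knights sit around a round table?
Circular: fix one position, arrange the rest. (14-1)! = 6227020800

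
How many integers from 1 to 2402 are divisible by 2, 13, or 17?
⌊2402/2⌋+⌊2402/13⌋+⌊2402/17⌋ - ⌊2402/26⌋-⌊2402/34⌋-⌊2402/221⌋ + ⌊2402/442⌋ = 1201+184+141 - 92-70-10 + 5 = 1359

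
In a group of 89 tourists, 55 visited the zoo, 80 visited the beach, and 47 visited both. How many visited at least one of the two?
|A∪B| = |A| + |B| - |A∩B| = 55 + 80 - 47 = 88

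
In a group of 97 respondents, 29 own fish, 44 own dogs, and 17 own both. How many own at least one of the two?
|A∪B| = |A| + |B| - |A∩B| = 29 + 44 - 17 = 56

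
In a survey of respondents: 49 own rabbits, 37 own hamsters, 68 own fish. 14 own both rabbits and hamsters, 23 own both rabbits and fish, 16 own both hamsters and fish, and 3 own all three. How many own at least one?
|A∪B∪C| = 49+37+68-14-23-16+3 = 104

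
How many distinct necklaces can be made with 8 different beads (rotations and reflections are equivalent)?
(8-1)!/2 = 5040/2 = 2520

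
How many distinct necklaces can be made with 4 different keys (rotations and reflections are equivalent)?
(4-1)!/2 = 6/2 = 3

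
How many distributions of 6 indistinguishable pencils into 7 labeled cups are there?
C(6+7-1, 7-1) = C(12, 6) = 924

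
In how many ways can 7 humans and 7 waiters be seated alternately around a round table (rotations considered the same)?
Fix one of the humans: (7-1)! ways for the remaining humans, × 7! ways for the waiters = 720 × 5040 = 3628800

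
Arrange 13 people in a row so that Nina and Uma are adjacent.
Treat as block: (13-1)! × 2! = 479001600 × 2 = 958003200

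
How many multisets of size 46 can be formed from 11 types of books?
C(46+11-1, 11-1) = C(56, 10) = 35607051480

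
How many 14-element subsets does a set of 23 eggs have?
C(23,14) = 23!/(14!×9!) = 817190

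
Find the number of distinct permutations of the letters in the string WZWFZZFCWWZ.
11! / (1! × 2! × 4! × 4!) = 34650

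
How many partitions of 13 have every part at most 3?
Let r_j(i) = number of partitions of i into parts ≤ j, for i = 0..13. r_1(i) = 1 for all i; r_j(i) = r_{j-1}(i) + r_j(i-j). Rows j = 2..3: ≤2: 1 1 2 2 3 3 4 4 5 5 6 6 7 7; ≤3: 1 1 2 3 4 5 7 8 10 12 14 16 19 21. r_3(13) = 21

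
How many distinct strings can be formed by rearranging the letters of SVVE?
4! / (2! × 1! × 1!) = 12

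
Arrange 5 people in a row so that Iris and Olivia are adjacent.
Treat as block: (5-1)! × 2! = 24 × 2 = 48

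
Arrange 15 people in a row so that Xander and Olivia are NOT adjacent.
Total - adjacent = 15! - (15-1)!×2 = 1307674368000 - 174356582400 = 1133317785600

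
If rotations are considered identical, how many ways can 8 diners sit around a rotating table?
Circular: fix one position, arrange the rest. (8-1)! = 5040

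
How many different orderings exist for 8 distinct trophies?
8! = 40320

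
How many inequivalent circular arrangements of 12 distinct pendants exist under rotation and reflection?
(12-1)!/2 = 39916800/2 = 19958400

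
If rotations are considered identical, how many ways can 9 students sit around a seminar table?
Circular: fix one position, arrange the rest. (9-1)! = 40320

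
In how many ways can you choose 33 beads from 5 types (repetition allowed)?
C(33+5-1, 5-1) = C(37, 4) = 66045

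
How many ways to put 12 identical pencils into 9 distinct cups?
C(12+9-1, 9-1) = C(20, 8) = 125970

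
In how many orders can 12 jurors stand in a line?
12! = 479001600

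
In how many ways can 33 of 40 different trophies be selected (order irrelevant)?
C(40,33) = 40!/(33!×7!) = 18643560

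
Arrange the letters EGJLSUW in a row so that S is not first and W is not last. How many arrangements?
By inclusion-exclusion: 7! - 2×(7-1)! + (7-2)! = 5040 - 1440 + 120 = 3720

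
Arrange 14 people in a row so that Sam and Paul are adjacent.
Treat as block: (14-1)! × 2! = 6227020800 × 2 = 12454041600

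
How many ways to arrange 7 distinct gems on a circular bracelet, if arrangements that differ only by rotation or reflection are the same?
(7-1)!/2 = 720/2 = 360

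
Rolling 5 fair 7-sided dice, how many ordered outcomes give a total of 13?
Coefficient of x^13 in (x + x² + ... + x^7)^5. By inclusion-exclusion on dice exceeding 7: Σ_j (-1)^j C(5,j)·C(13-1-7j, 4) = C(5,0)·C(12,4) - C(5,1)·C(5,4) = 1·495 - 5·5 = 470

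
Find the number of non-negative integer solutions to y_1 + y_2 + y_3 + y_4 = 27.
C(27+4-1, 4-1) = C(30, 3) = 4060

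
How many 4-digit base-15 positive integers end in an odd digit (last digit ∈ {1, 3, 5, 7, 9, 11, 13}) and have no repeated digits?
Last∈{1,3,5,7,9,11,13}. Last=0: 0. Last nonzero: 7×13×P(13,2) = 14196. Total = 14196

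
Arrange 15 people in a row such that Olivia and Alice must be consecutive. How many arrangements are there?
Treat the 2 as one block: (15-2+1)! × 2! = 87178291200 × 2 = 174356582400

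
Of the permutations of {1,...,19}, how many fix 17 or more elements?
Exactly j fixed points: C(19,j)·!(19-j); sum over j ≥ 17 (derangement numbers via !m = (m-1)·(!(m-1) + !(m-2)): !0..!2 = 1, 0, 1). Σ_{j=17}^{19} C(19,j)·!(19-j) = C(19,17)·!2 + C(19,18)·!1 + C(19,19)·!0 = 171·1 + 19·0 + 1·1 = 172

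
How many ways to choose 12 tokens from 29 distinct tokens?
C(29,12) = 29!/(12!×17!) = 51895935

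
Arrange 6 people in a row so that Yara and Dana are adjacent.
Treat as block: (6-1)! × 2! = 120 × 2 = 240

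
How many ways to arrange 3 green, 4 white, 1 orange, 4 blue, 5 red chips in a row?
17! / (3! × 4! × 1! × 4! × 5!) = 857656800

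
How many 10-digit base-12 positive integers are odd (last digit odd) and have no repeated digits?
Last∈{1,3,5,7,9,11}. Last=0: 0. Last nonzero: 6×10×P(10,8) = 108864000. Total = 108864000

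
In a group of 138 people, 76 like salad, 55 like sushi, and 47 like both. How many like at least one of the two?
|A∪B| = |A| + |B| - |A∩B| = 76 + 55 - 47 = 84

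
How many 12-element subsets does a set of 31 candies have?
C(31,12) = 31!/(12!×19!) = 141120525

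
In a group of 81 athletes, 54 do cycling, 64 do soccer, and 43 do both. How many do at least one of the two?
|A∪B| = |A| + |B| - |A∩B| = 54 + 64 - 43 = 75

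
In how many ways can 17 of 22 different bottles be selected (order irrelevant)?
C(22,17) = 22!/(17!×5!) = 26334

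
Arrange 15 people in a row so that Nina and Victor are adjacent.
Treat as block: (15-1)! × 2! = 87178291200 × 2 = 174356582400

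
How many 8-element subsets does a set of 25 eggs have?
C(25,8) = 25!/(8!×17!) = 1081575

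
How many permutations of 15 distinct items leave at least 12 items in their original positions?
Exactly j fixed points: C(15,j)·!(15-j); sum over j ≥ 12 (derangement numbers via !m = (m-1)·(!(m-1) + !(m-2)): !0..!3 = 1, 0, 1, 2). Σ_{j=12}^{15} C(15,j)·!(15-j) = C(15,12)·!3 + C(15,13)·!2 + C(15,14)·!1 + C(15,15)·!0 = 455·2 + 105·1 + 15·0 + 1·1 = 1016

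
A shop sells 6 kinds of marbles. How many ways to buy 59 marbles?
C(59+6-1, 6-1) = C(64, 5) = 7624512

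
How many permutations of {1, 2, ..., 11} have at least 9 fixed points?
Exactly j fixed points: C(11,j)·!(11-j); sum over j ≥ 9 (derangement numbers via !m = (m-1)·(!(m-1) + !(m-2)): !0..!2 = 1, 0, 1). Σ_{j=9}^{11} C(11,j)·!(11-j) = C(11,9)·!2 + C(11,10)·!1 + C(11,11)·!0 = 55·1 + 11·0 + 1·1 = 56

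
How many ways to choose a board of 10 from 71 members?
C(71,10) = 71!/(10!×61!) = 461738052776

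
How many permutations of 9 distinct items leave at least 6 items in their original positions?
Exactly j fixed points: C(9,j)·!(9-j); sum over j ≥ 6 (derangement numbers via !m = (m-1)·(!(m-1) + !(m-2)): !0..!3 = 1, 0, 1, 2). Σ_{j=6}^{9} C(9,j)·!(9-j) = C(9,6)·!3 + C(9,7)·!2 + C(9,8)·!1 + C(9,9)·!0 = 84·2 + 36·1 + 9·0 + 1·1 = 205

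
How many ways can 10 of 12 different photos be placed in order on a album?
P(12,10) = 12!/(12-10)! = 239500800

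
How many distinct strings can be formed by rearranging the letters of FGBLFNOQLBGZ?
12! / (1! × 2! × 1! × 1! × 2! × 2! × 2! × 1!) = 29937600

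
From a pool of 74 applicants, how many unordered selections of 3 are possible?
C(74,3) = 74!/(3!×71!) = 64824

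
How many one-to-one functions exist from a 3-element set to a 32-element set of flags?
P(32,3) = 32!/(32-3)! = 29760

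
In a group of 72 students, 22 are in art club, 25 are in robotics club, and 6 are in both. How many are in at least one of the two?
|A∪B| = |A| + |B| - |A∩B| = 22 + 25 - 6 = 41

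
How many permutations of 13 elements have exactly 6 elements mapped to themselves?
Choose the 6 fixed points C(13,6) = 1716, derange the rest: !7 = Σ_{j=0}^{7} (-1)^j·7!/j! = 5040 - 5040 + 2520 - 840 + 210 - 42 + 7 - 1 = 1854. Product = 1716 × 1854 = 3181464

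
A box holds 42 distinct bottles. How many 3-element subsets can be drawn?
C(42,3) = 42!/(3!×39!) = 11480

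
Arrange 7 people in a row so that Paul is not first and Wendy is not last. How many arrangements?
By inclusion-exclusion: 7! - 2×(7-1)! + (7-2)! = 5040 - 1440 + 120 = 3720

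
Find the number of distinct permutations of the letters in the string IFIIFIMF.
8! / (1! × 3! × 4!) = 280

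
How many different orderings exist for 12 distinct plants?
12! = 479001600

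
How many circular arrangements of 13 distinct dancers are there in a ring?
Circular: fix one position, arrange the rest. (13-1)! = 479001600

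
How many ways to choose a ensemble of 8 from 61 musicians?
C(61,8) = 61!/(8!×53!) = 2944827765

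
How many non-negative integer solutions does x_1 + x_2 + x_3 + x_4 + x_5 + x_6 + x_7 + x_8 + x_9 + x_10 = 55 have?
C(55+10-1, 10-1) = C(64, 9) = 27540584512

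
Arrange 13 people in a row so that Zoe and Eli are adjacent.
Treat as block: (13-1)! × 2! = 479001600 × 2 = 958003200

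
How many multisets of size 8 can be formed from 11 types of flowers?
C(8+11-1, 11-1) = C(18, 10) = 43758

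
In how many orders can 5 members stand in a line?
5! = 120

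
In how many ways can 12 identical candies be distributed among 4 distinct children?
C(12+4-1, 4-1) = C(15, 3) = 455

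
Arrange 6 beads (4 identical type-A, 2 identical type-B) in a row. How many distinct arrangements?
6! / (4! × 2!) = 15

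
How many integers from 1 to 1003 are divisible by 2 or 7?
⌊1003/2⌋ + ⌊1003/7⌋ - ⌊1003/14⌋ = 501 + 143 - 71 = 573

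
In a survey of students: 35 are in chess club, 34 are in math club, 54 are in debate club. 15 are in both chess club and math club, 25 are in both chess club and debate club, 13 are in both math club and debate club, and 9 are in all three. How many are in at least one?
|A∪B∪C| = 35+34+54-15-25-13+9 = 79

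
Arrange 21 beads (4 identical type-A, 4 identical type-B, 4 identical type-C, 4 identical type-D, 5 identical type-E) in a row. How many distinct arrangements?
21! / (4! × 4! × 4! × 4! × 5!) = 1283268987000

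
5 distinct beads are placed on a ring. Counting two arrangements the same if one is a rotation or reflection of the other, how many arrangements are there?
(5-1)!/2 = 24/2 = 12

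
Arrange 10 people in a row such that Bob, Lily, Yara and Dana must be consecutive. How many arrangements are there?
Treat the 4 as one block: (10-4+1)! × 4! = 5040 × 24 = 120960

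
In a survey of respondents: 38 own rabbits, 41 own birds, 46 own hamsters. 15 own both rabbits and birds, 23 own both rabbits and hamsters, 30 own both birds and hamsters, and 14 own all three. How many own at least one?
|A∪B∪C| = 38+41+46-15-23-30+14 = 71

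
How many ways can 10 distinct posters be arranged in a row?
10! = 3628800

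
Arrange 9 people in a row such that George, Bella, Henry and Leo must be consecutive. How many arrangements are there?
Treat the 4 as one block: (9-4+1)! × 4! = 720 × 24 = 17280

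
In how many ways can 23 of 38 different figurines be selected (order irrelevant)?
C(38,23) = 38!/(23!×15!) = 15471286560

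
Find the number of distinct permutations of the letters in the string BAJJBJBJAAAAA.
13! / (3! × 6! × 4!) = 60060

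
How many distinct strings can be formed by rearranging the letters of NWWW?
4! / (3! × 1!) = 4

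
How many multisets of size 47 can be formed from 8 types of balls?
C(47+8-1, 8-1) = C(54, 7) = 177100560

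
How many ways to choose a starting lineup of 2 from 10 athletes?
C(10,2) = 10!/(2!×8!) = 45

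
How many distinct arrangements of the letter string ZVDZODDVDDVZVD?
14! / (6! × 3! × 1! × 4!) = 840840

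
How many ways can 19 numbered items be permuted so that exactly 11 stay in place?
Choose the 11 fixed points C(19,11) = 75582, derange the rest: !8 = Σ_{j=0}^{8} (-1)^j·8!/j! = 40320 - 40320 + 20160 - 6720 + 1680 - 336 + 56 - 8 + 1 = 14833. Product = 75582 × 14833 = 1121107806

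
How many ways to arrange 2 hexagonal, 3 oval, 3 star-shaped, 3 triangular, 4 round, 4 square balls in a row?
19! / (2! × 3! × 3! × 3! × 4! × 4!) = 488864376000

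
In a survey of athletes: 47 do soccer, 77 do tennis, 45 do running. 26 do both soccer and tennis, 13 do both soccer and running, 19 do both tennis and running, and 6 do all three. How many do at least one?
|A∪B∪C| = 47+77+45-26-13-19+6 = 117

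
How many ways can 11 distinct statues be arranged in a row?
11! = 39916800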